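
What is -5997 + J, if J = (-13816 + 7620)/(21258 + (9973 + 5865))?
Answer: -55617727/9274 ≈ -5997.2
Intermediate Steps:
J = -1549/9274 (J = -6196/(21258 + 15838) = -6196/37096 = -6196*1/37096 = -1549/9274 ≈ -0.16703)
-5997 + J = -5997 - 1549/9274 = -55617727/9274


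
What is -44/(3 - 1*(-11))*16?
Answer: -352/7 ≈ -50.286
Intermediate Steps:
-44/(3 - 1*(-11))*16 = -44/(3 + 11)*16 = -44/14*16 = -44*1/14*16 = -22/7*16 = -352/7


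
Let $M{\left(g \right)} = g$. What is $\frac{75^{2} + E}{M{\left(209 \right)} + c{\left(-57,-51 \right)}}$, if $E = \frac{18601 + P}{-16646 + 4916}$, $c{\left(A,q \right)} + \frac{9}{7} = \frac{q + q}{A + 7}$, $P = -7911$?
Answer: $\frac{1154484800}{43057311} \approx 26.813$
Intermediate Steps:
$c{\left(A,q \right)} = - \frac{9}{7} + \frac{2 q}{7 + A}$ ($c{\left(A,q \right)} = - \frac{9}{7} + \frac{q + q}{A + 7} = - \frac{9}{7} + \frac{2 q}{7 + A}$)
$E = - \frac{1069}{1173}$ ($E = \frac{18601 - 7911}{-16646 + 4916} = \frac{10690}{-11730} = 10690 \left(- \frac{1}{11730}\right) = - \frac{1069}{1173} \approx -0.91134$)
$\frac{75^{2} + E}{M{\left(209 \right)} + c{\left(-57,-51 \right)}} = \frac{75^{2} - \frac{1069}{1173}}{209 + \frac{-63 - -513 + 14 \left(-51\right)}{7 \left(7 - 57\right)}} = \frac{5625 - \frac{1069}{1173}}{209 + \frac{-63 + 513 - 714}{7 \left(-50\right)}} = \frac{6597056}{1173 \left(209 + \frac{1}{7} \left(- \frac{1}{50}\right) \left(-264\right)\right)} = \frac{6597056}{1173 \left(209 + \frac{132}{175}\right)} = \frac{6597056}{1173 \cdot \frac{36707}{175}} = \frac{6597056}{1173} \cdot \frac{175}{36707} = \frac{1154484800}{43057311}$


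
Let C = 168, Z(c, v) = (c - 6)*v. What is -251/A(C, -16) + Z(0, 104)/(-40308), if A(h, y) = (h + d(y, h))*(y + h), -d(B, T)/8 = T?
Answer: 10138213/600427968 ≈ 0.016885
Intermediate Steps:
d(B, T) = -8*T
Z(c, v) = v*(-6 + c) (Z(c, v) = (-6 + c)*v = v*(-6 + c))
A(h, y) = -7*h*(h + y) (A(h, y) = (h - 8*h)*(y + h) = (-7*h)*(h + y) = -7*h*(h + y))
-251/A(C, -16) + Z(0, 104)/(-40308) = -251*1/(1176*(-1*168 - 1*(-16))) + (104*(-6 + 0))/(-40308) = -251*1/(1176*(-168 + 16)) + (104*(-6))*(-1/40308) = -251/(7*168*(-152)) - 624*(-1/40308) = -251/(-178752) + 52/3359 = -251*(-1/178752) + 52/3359 = 251/178752 + 52/3359 = 10138213/600427968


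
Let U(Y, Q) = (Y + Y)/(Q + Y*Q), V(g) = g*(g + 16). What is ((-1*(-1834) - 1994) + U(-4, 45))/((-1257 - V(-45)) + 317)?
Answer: 21592/303075 ≈ 0.071243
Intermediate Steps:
V(g) = g*(16 + g)
U(Y, Q) = 2*Y/(Q + Q*Y) (U(Y, Q) = (2*Y)/(Q + Q*Y) = 2*Y/(Q + Q*Y))
((-1*(-1834) - 1994) + U(-4, 45))/((-1257 - V(-45)) + 317) = ((-1*(-1834) - 1994) + 2*(-4)/(45*(1 - 4)))/((-1257 - (-45)*(16 - 45)) + 317) = ((1834 - 1994) + 2*(-4)*(1/45)/(-3))/((-1257 - (-45)*(-29)) + 317) = (-160 + 2*(-4)*(1/45)*(-⅓))/((-1257 - 1*1305) + 317) = (-160 + 8/135)/((-1257 - 1305) + 317) = -21592/(135*(-2562 + 317)) = -21592/135/(-2245) = -21592/135*(-1/2245) = 21592/303075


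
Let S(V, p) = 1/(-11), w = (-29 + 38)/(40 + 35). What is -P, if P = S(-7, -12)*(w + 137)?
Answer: 3428/275 ≈ 12.465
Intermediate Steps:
w = 3/25 (w = 9/75 = 9*(1/75) = 3/25 ≈ 0.12000)
S(V, p) = -1/11
P = -3428/275 (P = -(3/25 + 137)/11 = -1/11*3428/25 = -3428/275 ≈ -12.465)
-P = -1*(-3428/275) = 3428/275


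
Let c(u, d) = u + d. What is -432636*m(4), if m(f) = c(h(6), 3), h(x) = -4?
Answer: 432636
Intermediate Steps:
c(u, d) = d + u
m(f) = -1 (m(f) = 3 - 4 = -1)
-432636*m(4) = -432636*(-1) = 432636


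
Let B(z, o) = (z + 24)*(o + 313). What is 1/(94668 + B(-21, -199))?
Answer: 1/95010 ≈ 1.0525e-5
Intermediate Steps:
B(z, o) = (24 + z)*(313 + o)
1/(94668 + B(-21, -199)) = 1/(94668 + (7512 + 24*(-199) + 313*(-21) - 199*(-21))) = 1/(94668 + (7512 - 4776 - 6573 + 4179)) = 1/(94668 + 342) = 1/95010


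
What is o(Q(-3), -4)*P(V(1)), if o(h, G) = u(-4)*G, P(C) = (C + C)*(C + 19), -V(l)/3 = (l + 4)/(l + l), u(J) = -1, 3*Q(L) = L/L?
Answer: -690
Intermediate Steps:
Q(L) = ⅓ (Q(L) = (L/L)/3 = (⅓)*1 = ⅓)
V(l) = -3*(4 + l)/(2*l) (V(l) = -3*(l + 4)/(l + l) = -3*(4 + l)/(2*l))
P(C) = 2*C*(19 + C) (P(C) = (2*C)*(19 + C) = 2*C*(19 + C))
o(h, G) = -G
o(Q(-3), -4)*P(V(1)) = (-1*(-4))*(2*(-3/2 - 6/1)*(19 + (-3/2 - 6/1))) = 4*(2*(-3/2 - 6*1)*(19 + (-3/2 - 6*1))) = 4*(2*(-3/2 - 6)*(19 + (-3/2 - 6))) = 4*(2*(-15/2)*(19 - 15/2)) = 4*(2*(-15/2)*(23/2)) = 4*(-345/2) = -690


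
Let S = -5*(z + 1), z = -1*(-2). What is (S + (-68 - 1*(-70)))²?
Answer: 169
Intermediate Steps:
z = 2
S = -15 (S = -5*(2 + 1) = -5*3 = -15)
(S + (-68 - 1*(-70)))² = (-15 + (-68 - 1*(-70)))² = (-15 + (-68 + 70))² = (-15 + 2)² = (-13)² = 169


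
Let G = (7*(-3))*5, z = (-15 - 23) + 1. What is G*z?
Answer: 3885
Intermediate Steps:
z = -37 (z = -38 + 1 = -37)
G = -105 (G = -21*5 = -105)
G*z = -105*(-37) = 3885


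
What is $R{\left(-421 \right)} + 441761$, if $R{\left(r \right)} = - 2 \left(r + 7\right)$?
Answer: $442589$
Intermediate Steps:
$R{\left(r \right)} = -14 - 2 r$ ($R{\left(r \right)} = - 2 \left(7 + r\right) = -14 - 2 r$)
$R{\left(-421 \right)} + 441761 = \left(-14 - -842\right) + 441761 = \left(-14 + 842\right) + 441761 = 828 + 441761 = 442589$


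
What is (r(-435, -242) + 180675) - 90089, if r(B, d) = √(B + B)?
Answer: 90586 + I*√870 ≈ 90586.0 + 29.496*I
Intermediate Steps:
r(B, d) = √2*√B (r(B, d) = √(2*B) = √2*√B)
(r(-435, -242) + 180675) - 90089 = (√2*√(-435) + 180675) - 90089 = (√2*(I*√435) + 180675) - 90089 = (I*√870 + 180675) - 90089 = (180675 + I*√870) - 90089 = 90586 + I*√870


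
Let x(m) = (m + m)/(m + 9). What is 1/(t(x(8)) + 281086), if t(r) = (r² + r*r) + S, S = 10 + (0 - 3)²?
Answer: 289/81239857 ≈ 3.5574e-6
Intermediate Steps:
S = 19 (S = 10 + (-3)² = 10 + 9 = 19)
x(m) = 2*m/(9 + m) (x(m) = (2*m)/(9 + m) = 2*m/(9 + m))
t(r) = 19 + 2*r² (t(r) = (r² + r*r) + 19 = (r² + r²) + 19 = 2*r² + 19 = 19 + 2*r²)
1/(t(x(8)) + 281086) = 1/((19 + 2*(2*8/(9 + 8))²) + 281086) = 1/((19 + 2*(2*8/17)²) + 281086) = 1/((19 + 2*(2*8*(1/17))²) + 281086) = 1/((19 + 2*(16/17)²) + 281086) = 1/((19 + 2*(256/289)) + 281086) = 1/((19 + 512/289) + 281086) = 1/(6003/289 + 281086) = 1/(81239857/289) = 289/81239857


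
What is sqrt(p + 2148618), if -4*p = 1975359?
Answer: 3*sqrt(735457)/2 ≈ 1286.4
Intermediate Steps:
p = -1975359/4 (p = -1/4*1975359 = -1975359/4 ≈ -4.9384e+5)
sqrt(p + 2148618) = sqrt(-1975359/4 + 2148618) = sqrt(6619113/4) = 3*sqrt(735457)/2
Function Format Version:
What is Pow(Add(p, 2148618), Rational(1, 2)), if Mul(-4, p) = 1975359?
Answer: Mul(Rational(3, 2), Pow(735457, Rational(1, 2))) ≈ 1286.4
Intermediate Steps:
p = Rational(-1975359, 4) (p = Mul(Rational(-1, 4), 1975359) = Rational(-1975359, 4) ≈ -4.9384e+5)
Pow(Add(p, 2148618), Rational(1, 2)) = Pow(Add(Rational(-1975359, 4), 2148618), Rational(1, 2)) = Pow(Rational(6619113, 4), Rational(1, 2)) = Mul(Rational(3, 2), Pow(735457, Rational(1, 2)))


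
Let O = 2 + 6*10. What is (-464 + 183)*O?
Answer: -17422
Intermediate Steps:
O = 62 (O = 2 + 60 = 62)
(-464 + 183)*O = (-464 + 183)*62 = -281*62 = -17422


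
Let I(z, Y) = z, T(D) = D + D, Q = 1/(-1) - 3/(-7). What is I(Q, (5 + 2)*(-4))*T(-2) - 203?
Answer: -1405/7 ≈ -200.71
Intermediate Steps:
Q = -4/7 (Q = 1*(-1) - 3*(-⅐) = -1 + 3/7 = -4/7 ≈ -0.57143)
T(D) = 2*D
I(Q, (5 + 2)*(-4))*T(-2) - 203 = -8*(-2)/7 - 203 = -4/7*(-4) - 203 = 16/7 - 203 = -1405/7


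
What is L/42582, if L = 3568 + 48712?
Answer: 26140/21291 ≈ 1.2277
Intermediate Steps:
L = 52280
L/42582 = 52280/42582 = 52280*(1/42582) = 26140/21291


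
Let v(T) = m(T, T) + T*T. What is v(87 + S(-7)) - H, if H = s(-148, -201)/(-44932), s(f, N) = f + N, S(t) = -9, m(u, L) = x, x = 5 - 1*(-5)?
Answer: 273815259/44932 ≈ 6094.0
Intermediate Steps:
x = 10 (x = 5 + 5 = 10)
m(u, L) = 10
v(T) = 10 + T**2 (v(T) = 10 + T*T = 10 + T**2)
s(f, N) = N + f
H = 349/44932 (H = (-201 - 148)/(-44932) = -349*(-1/44932) = 349/44932 ≈ 0.0077673)
v(87 + S(-7)) - H = (10 + (87 - 9)**2) - 1*349/44932 = (10 + 78**2) - 349/44932 = (10 + 6084) - 349/44932 = 6094 - 349/44932 = 273815259/44932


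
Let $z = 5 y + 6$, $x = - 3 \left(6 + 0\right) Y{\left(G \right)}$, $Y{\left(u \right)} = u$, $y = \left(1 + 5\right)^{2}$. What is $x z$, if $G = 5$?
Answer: $-16740$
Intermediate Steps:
$y = 36$ ($y = 6^{2} = 36$)
$x = -90$ ($x = - 3 \left(6 + 0\right) 5 = \left(-3\right) 6 \cdot 5 = \left(-18\right) 5 = -90$)
$z = 186$ ($z = 5 \cdot 36 + 6 = 180 + 6 = 186$)
$x z = \left(-90\right) 186 = -16740$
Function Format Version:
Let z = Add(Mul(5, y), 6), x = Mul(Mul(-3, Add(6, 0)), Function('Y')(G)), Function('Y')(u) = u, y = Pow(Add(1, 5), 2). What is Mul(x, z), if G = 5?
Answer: -16740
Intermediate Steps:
y = 36 (y = Pow(6, 2) = 36)
x = -90 (x = Mul(Mul(-3, Add(6, 0)), 5) = Mul(Mul(-3, 6), 5) = Mul(-18, 5) = -90)
z = 186 (z = Add(Mul(5, 36), 6) = Add(180, 6) = 186)
Mul(x, z) = Mul(-90, 186) = -16740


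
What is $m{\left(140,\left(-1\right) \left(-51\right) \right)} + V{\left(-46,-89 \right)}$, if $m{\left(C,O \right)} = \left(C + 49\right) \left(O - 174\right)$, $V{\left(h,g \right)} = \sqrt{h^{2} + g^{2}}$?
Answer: $-23247 + \sqrt{10037} \approx -23147.0$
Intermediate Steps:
$V{\left(h,g \right)} = \sqrt{g^{2} + h^{2}}$
$m{\left(C,O \right)} = \left(-174 + O\right) \left(49 + C\right)$ ($m{\left(C,O \right)} = \left(49 + C\right) \left(-174 + O\right) = \left(-174 + O\right) \left(49 + C\right)$)
$m{\left(140,\left(-1\right) \left(-51\right) \right)} + V{\left(-46,-89 \right)} = \left(-8526 - 24360 + 49 \left(\left(-1\right) \left(-51\right)\right) + 140 \left(\left(-1\right) \left(-51\right)\right)\right) + \sqrt{\left(-89\right)^{2} + \left(-46\right)^{2}} = \left(-8526 - 24360 + 49 \cdot 51 + 140 \cdot 51\right) + \sqrt{7921 + 2116} = \left(-8526 - 24360 + 2499 + 7140\right) + \sqrt{10037} = -23247 + \sqrt{10037}$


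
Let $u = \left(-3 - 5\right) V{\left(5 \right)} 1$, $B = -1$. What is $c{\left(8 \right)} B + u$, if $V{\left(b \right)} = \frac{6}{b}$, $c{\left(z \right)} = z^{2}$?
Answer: $- \frac{368}{5} \approx -73.6$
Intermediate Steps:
$u = - \frac{48}{5}$ ($u = \left(-3 - 5\right) \frac{6}{5} \cdot 1 = \left(-3 - 5\right) 6 \cdot \frac{1}{5} \cdot 1 = \left(-8\right) \frac{6}{5} \cdot 1 = \left(- \frac{48}{5}\right) 1 = - \frac{48}{5} \approx -9.6$)
$c{\left(8 \right)} B + u = 8^{2} \left(-1\right) - \frac{48}{5} = 64 \left(-1\right) - \frac{48}{5} = -64 - \frac{48}{5} = - \frac{368}{5}$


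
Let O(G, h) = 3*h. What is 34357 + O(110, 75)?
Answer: 34582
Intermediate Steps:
34357 + O(110, 75) = 34357 + 3*75 = 34357 + 225 = 34582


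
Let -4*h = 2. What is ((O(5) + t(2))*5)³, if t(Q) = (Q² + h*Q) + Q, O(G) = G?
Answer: 125000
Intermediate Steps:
h = -½ (h = -¼*2 = -½ ≈ -0.50000)
t(Q) = Q² + Q/2 (t(Q) = (Q² - Q/2) + Q = Q² + Q/2)
((O(5) + t(2))*5)³ = ((5 + 2*(½ + 2))*5)³ = ((5 + 2*(5/2))*5)³ = ((5 + 5)*5)³ = (10*5)³ = 50³ = 125000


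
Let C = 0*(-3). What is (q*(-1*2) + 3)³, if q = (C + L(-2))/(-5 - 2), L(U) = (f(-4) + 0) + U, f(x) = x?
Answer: 729/343 ≈ 2.1254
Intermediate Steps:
L(U) = -4 + U (L(U) = (-4 + 0) + U = -4 + U)
C = 0
q = 6/7 (q = (0 + (-4 - 2))/(-5 - 2) = (0 - 6)/(-7) = -6*(-⅐) = 6/7 ≈ 0.85714)
(q*(-1*2) + 3)³ = (6*(-1*2)/7 + 3)³ = ((6/7)*(-2) + 3)³ = (-12/7 + 3)³ = (9/7)³ = 729/343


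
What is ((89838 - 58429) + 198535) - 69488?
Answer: 160456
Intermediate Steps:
((89838 - 58429) + 198535) - 69488 = (31409 + 198535) - 69488 = 229944 - 69488 = 160456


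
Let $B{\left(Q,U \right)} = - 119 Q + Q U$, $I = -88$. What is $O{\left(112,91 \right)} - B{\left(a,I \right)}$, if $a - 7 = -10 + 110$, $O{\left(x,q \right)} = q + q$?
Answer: $22331$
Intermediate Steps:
$O{\left(x,q \right)} = 2 q$
$a = 107$ ($a = 7 + \left(-10 + 110\right) = 7 + 100 = 107$)
$O{\left(112,91 \right)} - B{\left(a,I \right)} = 2 \cdot 91 - 107 \left(-119 - 88\right) = 182 - 107 \left(-207\right) = 182 - -22149 = 182 + 22149 = 22331$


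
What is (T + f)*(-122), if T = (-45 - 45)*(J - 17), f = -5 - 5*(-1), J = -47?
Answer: -702720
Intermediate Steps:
f = 0 (f = -5 + 5 = 0)
T = 5760 (T = (-45 - 45)*(-47 - 17) = -90*(-64) = 5760)
(T + f)*(-122) = (5760 + 0)*(-122) = 5760*(-122) = -702720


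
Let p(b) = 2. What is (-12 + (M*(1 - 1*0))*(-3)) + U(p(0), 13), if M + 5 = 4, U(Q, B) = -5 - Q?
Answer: -16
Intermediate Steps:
M = -1 (M = -5 + 4 = -1)
(-12 + (M*(1 - 1*0))*(-3)) + U(p(0), 13) = (-12 - (1 - 1*0)*(-3)) + (-5 - 1*2) = (-12 - (1 + 0)*(-3)) + (-5 - 2) = (-12 - 1*1*(-3)) - 7 = (-12 - 1*(-3)) - 7 = (-12 + 3) - 7 = -9 - 7 = -16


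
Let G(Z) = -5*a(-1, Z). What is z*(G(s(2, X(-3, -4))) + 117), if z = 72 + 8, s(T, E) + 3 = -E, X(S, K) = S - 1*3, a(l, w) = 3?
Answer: 8160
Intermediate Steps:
X(S, K) = -3 + S (X(S, K) = S - 3 = -3 + S)
s(T, E) = -3 - E
G(Z) = -15 (G(Z) = -5*3 = -15)
z = 80
z*(G(s(2, X(-3, -4))) + 117) = 80*(-15 + 117) = 80*102 = 8160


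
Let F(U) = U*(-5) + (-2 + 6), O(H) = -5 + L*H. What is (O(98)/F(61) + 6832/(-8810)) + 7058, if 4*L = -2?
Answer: 9357447144/1325905 ≈ 7057.4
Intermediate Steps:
L = -½ (L = (¼)*(-2) = -½ ≈ -0.50000)
O(H) = -5 - H/2
F(U) = 4 - 5*U (F(U) = -5*U + 4 = 4 - 5*U)
(O(98)/F(61) + 6832/(-8810)) + 7058 = ((-5 - ½*98)/(4 - 5*61) + 6832/(-8810)) + 7058 = ((-5 - 49)/(4 - 305) + 6832*(-1/8810)) + 7058 = (-54/(-301) - 3416/4405) + 7058 = (-54*(-1/301) - 3416/4405) + 7058 = (54/301 - 3416/4405) + 7058 = -790346/1325905 + 7058 = 9357447144/1325905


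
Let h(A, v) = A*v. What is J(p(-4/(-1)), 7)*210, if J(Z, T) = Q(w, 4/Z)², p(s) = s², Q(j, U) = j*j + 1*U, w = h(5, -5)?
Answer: 656775105/8 ≈ 8.2097e+7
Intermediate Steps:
w = -25 (w = 5*(-5) = -25)
Q(j, U) = U + j² (Q(j, U) = j² + U = U + j²)
J(Z, T) = (625 + 4/Z)² (J(Z, T) = (4/Z + (-25)²)² = (4/Z + 625)² = (625 + 4/Z)²)
J(p(-4/(-1)), 7)*210 = ((4 + 625*(-4/(-1))²)²/((-4/(-1))²)²)*210 = ((4 + 625*(-4*(-1))²)²/((-4*(-1))²)²)*210 = ((4 + 625*4²)²/(4²)²)*210 = ((4 + 625*16)²/16²)*210 = ((4 + 10000)²/256)*210 = ((1/256)*10004²)*210 = ((1/256)*100080016)*210 = (6255001/16)*210 = 656775105/8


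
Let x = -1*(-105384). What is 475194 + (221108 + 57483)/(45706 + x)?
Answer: 71797340051/151090 ≈ 4.7520e+5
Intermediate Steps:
x = 105384
475194 + (221108 + 57483)/(45706 + x) = 475194 + (221108 + 57483)/(45706 + 105384) = 475194 + 278591/151090 = 71797340051/151090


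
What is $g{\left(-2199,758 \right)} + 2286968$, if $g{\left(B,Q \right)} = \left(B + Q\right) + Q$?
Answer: $2286285$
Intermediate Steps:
$g{\left(B,Q \right)} = B + 2 Q$
$g{\left(-2199,758 \right)} + 2286968 = \left(-2199 + 2 \cdot 758\right) + 2286968 = \left(-2199 + 1516\right) + 2286968 = -683 + 2286968 = 2286285$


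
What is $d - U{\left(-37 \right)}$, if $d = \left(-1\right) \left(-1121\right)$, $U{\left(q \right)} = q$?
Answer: $1158$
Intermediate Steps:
$d = 1121$
$d - U{\left(-37 \right)} = 1121 - -37 = 1121 + 37 = 1158$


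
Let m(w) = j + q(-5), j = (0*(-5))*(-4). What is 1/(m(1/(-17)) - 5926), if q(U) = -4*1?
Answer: -1/5930 ≈ -0.00016863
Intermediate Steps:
q(U) = -4
j = 0 (j = 0*(-4) = 0)
m(w) = -4 (m(w) = 0 - 4 = -4)
1/(m(1/(-17)) - 5926) = 1/(-4 - 5926) = 1/(-5930) = -1/5930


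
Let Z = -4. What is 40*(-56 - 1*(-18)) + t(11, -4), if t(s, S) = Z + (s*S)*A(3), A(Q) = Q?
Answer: -1656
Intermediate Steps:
t(s, S) = -4 + 3*S*s (t(s, S) = -4 + (s*S)*3 = -4 + (S*s)*3 = -4 + 3*S*s)
40*(-56 - 1*(-18)) + t(11, -4) = 40*(-56 - 1*(-18)) + (-4 + 3*(-4)*11) = 40*(-56 + 18) + (-4 - 132) = 40*(-38) - 136 = -1520 - 136 = -1656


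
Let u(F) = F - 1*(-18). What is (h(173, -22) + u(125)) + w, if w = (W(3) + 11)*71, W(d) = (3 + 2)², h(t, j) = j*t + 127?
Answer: -980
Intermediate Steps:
u(F) = 18 + F (u(F) = F + 18 = 18 + F)
h(t, j) = 127 + j*t
W(d) = 25 (W(d) = 5² = 25)
w = 2556 (w = (25 + 11)*71 = 36*71 = 2556)
(h(173, -22) + u(125)) + w = ((127 - 22*173) + (18 + 125)) + 2556 = ((127 - 3806) + 143) + 2556 = (-3679 + 143) + 2556 = -3536 + 2556 = -980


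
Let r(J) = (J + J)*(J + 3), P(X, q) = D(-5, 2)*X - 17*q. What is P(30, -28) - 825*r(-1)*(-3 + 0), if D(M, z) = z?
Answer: -9364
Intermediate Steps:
P(X, q) = -17*q + 2*X (P(X, q) = 2*X - 17*q = -17*q + 2*X)
r(J) = 2*J*(3 + J) (r(J) = (2*J)*(3 + J) = 2*J*(3 + J))
P(30, -28) - 825*r(-1)*(-3 + 0) = (-17*(-28) + 2*30) - 825*2*(-1)*(3 - 1)*(-3 + 0) = (476 + 60) - 825*2*(-1)*2*(-3) = 536 - (-3300)*(-3) = 536 - 825*12 = 536 - 9900 = -9364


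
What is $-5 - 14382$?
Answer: $-14387$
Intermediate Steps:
$-5 - 14382 = -14387$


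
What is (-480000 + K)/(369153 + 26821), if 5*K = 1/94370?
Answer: -226487999999/186840331900 ≈ -1.2122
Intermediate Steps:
K = 1/471850 (K = (1/5)/94370 = (1/5)*(1/94370) = 1/471850 ≈ 2.1193e-6)
(-480000 + K)/(369153 + 26821) = (-480000 + 1/471850)/(369153 + 26821) = -226487999999/471850/395974 = -226487999999/471850*1/395974 = -226487999999/186840331900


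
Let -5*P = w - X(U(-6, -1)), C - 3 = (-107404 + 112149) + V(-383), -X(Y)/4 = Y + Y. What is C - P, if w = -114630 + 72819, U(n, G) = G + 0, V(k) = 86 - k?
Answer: -15734/5 ≈ -3146.8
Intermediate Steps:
U(n, G) = G
X(Y) = -8*Y (X(Y) = -4*(Y + Y) = -8*Y)
w = -41811
C = 5217 (C = 3 + ((-107404 + 112149) + (86 - 1*(-383))) = 3 + (4745 + (86 + 383)) = 3 + (4745 + 469) = 3 + 5214 = 5217)
P = 41819/5 (P = -(-41811 - (-8)*(-1))/5 = -(-41811 - 1*8)/5 = -(-41811 - 8)/5 = -⅕*(-41819) = 41819/5 ≈ 8363.8)
C - P = 5217 - 1*41819/5 = 5217 - 41819/5 = -15734/5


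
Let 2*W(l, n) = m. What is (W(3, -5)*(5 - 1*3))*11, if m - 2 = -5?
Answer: -33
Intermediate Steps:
m = -3 (m = 2 - 5 = -3)
W(l, n) = -3/2 (W(l, n) = (½)*(-3) = -3/2)
(W(3, -5)*(5 - 1*3))*11 = -3*(5 - 1*3)/2*11 = -3*(5 - 3)/2*11 = -3/2*2*11 = -3*11 = -33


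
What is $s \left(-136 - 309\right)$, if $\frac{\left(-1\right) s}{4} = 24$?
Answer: $42720$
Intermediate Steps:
$s = -96$ ($s = \left(-4\right) 24 = -96$)
$s \left(-136 - 309\right) = - 96 \left(-136 - 309\right) = \left(-96\right) \left(-445\right) = 42720$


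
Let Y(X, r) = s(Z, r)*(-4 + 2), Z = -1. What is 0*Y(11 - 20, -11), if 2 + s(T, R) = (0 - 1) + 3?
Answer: 0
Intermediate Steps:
s(T, R) = 0 (s(T, R) = -2 + ((0 - 1) + 3) = -2 + (-1 + 3) = -2 + 2 = 0)
Y(X, r) = 0 (Y(X, r) = 0*(-4 + 2) = 0*(-2) = 0)
0*Y(11 - 20, -11) = 0*0 = 0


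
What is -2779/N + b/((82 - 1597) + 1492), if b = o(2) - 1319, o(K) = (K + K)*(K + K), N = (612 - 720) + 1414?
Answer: 1637801/30038 ≈ 54.524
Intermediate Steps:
N = 1306 (N = -108 + 1414 = 1306)
o(K) = 4*K² (o(K) = (2*K)*(2*K) = 4*K²)
b = -1303 (b = 4*2² - 1319 = 4*4 - 1319 = 16 - 1319 = -1303)
-2779/N + b/((82 - 1597) + 1492) = -2779/1306 - 1303/((82 - 1597) + 1492) = -2779*1/1306 - 1303/(-1515 + 1492) = -2779/1306 - 1303/(-23) = -2779/1306 - 1303*(-1/23) = -2779/1306 + 1303/23 = 1637801/30038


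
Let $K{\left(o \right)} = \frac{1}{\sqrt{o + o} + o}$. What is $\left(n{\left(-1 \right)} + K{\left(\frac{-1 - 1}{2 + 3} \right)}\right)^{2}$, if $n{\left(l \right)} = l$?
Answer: $\frac{28 \sqrt{5} + 29 i}{8 \left(\sqrt{5} - 2 i\right)} \approx 1.1389 + 2.6398 i$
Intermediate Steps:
$K{\left(o \right)} = \frac{1}{o + \sqrt{2} \sqrt{o}}$ ($K{\left(o \right)} = \frac{1}{\sqrt{2 o} + o} = \frac{1}{\sqrt{2} \sqrt{o} + o} = \frac{1}{o + \sqrt{2} \sqrt{o}}$)
$\left(n{\left(-1 \right)} + K{\left(\frac{-1 - 1}{2 + 3} \right)}\right)^{2} = \left(-1 + \frac{1}{\frac{-1 - 1}{2 + 3} + \sqrt{2} \sqrt{\frac{-1 - 1}{2 + 3}}}\right)^{2} = \left(-1 + \frac{1}{- \frac{2}{5} + \sqrt{2} \sqrt{- \frac{2}{5}}}\right)^{2} = \left(-1 + \frac{1}{- \frac{2}{5} + \sqrt{2} \frac{i \sqrt{10}}{5}}\right)^{2} = \left(-1 + \frac{1}{- \frac{2}{5} + \frac{2 i \sqrt{5}}{5}}\right)^{2}$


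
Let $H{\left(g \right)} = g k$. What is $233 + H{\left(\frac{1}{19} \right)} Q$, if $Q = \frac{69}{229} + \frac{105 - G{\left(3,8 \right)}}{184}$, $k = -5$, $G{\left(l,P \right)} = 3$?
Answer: $\frac{93177901}{400292} \approx 232.77$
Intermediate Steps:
$H{\left(g \right)} = - 5 g$ ($H{\left(g \right)} = g \left(-5\right) = - 5 g$)
$Q = \frac{18027}{21068}$ ($Q = \frac{69}{229} + \frac{105 - 3}{184} = 69 \cdot \frac{1}{229} + \left(105 - 3\right) \frac{1}{184} = \frac{69}{229} + 102 \cdot \frac{1}{184} = \frac{69}{229} + \frac{51}{92} = \frac{18027}{21068} \approx 0.85566$)
$233 + H{\left(\frac{1}{19} \right)} Q = 233 + - \frac{5}{19} \cdot \frac{18027}{21068} = 233 + \left(-5\right) \frac{1}{19} \cdot \frac{18027}{21068} = 233 - \frac{90135}{400292} = \frac{93177901}{400292}$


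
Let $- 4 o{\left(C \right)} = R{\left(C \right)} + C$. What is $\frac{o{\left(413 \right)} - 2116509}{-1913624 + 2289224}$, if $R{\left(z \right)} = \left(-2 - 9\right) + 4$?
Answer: $- \frac{4233221}{751200} \approx -5.6353$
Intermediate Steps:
$R{\left(z \right)} = -7$ ($R{\left(z \right)} = -11 + 4 = -7$)
$o{\left(C \right)} = \frac{7}{4} - \frac{C}{4}$ ($o{\left(C \right)} = - \frac{-7 + C}{4} = \frac{7}{4} - \frac{C}{4}$)
$\frac{o{\left(413 \right)} - 2116509}{-1913624 + 2289224} = \frac{\left(\frac{7}{4} - \frac{413}{4}\right) - 2116509}{-1913624 + 2289224} = \frac{\left(\frac{7}{4} - \frac{413}{4}\right) - 2116509}{375600} = \left(- \frac{203}{2} - 2116509\right) \frac{1}{375600} = \left(- \frac{4233221}{2}\right) \frac{1}{375600} = - \frac{4233221}{751200}$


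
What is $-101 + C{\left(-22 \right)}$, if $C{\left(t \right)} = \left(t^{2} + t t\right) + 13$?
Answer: $880$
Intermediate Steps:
$C{\left(t \right)} = 13 + 2 t^{2}$ ($C{\left(t \right)} = \left(t^{2} + t^{2}\right) + 13 = 2 t^{2} + 13 = 13 + 2 t^{2}$)
$-101 + C{\left(-22 \right)} = -101 + \left(13 + 2 \left(-22\right)^{2}\right) = -101 + \left(13 + 2 \cdot 484\right) = -101 + \left(13 + 968\right) = -101 + 981 = 880$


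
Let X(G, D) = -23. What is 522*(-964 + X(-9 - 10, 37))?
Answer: -515214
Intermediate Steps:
522*(-964 + X(-9 - 10, 37)) = 522*(-964 - 23) = 522*(-987) = -515214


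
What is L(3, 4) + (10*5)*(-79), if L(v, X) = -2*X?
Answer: -3958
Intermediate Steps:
L(3, 4) + (10*5)*(-79) = -2*4 + (10*5)*(-79) = -8 + 50*(-79) = -8 - 3950 = -3958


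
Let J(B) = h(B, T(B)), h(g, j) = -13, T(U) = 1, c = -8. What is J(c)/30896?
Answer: -13/30896 ≈ -0.00042077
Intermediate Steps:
J(B) = -13
J(c)/30896 = -13/30896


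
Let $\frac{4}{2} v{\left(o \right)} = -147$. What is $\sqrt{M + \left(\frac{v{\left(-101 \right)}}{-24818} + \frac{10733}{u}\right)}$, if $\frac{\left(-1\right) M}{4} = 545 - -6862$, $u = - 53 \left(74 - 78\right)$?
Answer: $\frac{i \sqrt{12793366978511843}}{657677} \approx 171.98 i$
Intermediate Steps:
$v{\left(o \right)} = - \frac{147}{2}$ ($v{\left(o \right)} = \frac{1}{2} \left(-147\right) = - \frac{147}{2}$)
$u = 212$ ($u = \left(-53\right) \left(-4\right) = 212$)
$M = -29628$ ($M = - 4 \left(545 - -6862\right) = - 4 \left(545 + 6862\right) = \left(-4\right) 7407 = -29628$)
$\sqrt{M + \left(\frac{v{\left(-101 \right)}}{-24818} + \frac{10733}{u}\right)} = \sqrt{-29628 + \left(- \frac{147}{2 \left(-24818\right)} + \frac{10733}{212}\right)} = \sqrt{-29628 + \left(\left(- \frac{147}{2}\right) \left(- \frac{1}{24818}\right) + 10733 \cdot \frac{1}{212}\right)} = \sqrt{-29628 + \left(\frac{147}{49636} + \frac{10733}{212}\right)} = \sqrt{-29628 + \frac{33298397}{657677}} = \sqrt{- \frac{19452355759}{657677}} = \frac{i \sqrt{12793366978511843}}{657677}$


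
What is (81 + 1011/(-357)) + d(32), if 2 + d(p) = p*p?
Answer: 130920/119 ≈ 1100.2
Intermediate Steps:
d(p) = -2 + p**2 (d(p) = -2 + p*p = -2 + p**2)
(81 + 1011/(-357)) + d(32) = (81 + 1011/(-357)) + (-2 + 32**2) = (81 + 1011*(-1/357)) + (-2 + 1024) = (81 - 337/119) + 1022 = 9302/119 + 1022 = 130920/119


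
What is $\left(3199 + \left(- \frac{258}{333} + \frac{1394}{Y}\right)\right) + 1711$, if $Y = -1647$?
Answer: $\frac{299111698}{60939} \approx 4908.4$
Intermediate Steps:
$\left(3199 + \left(- \frac{258}{333} + \frac{1394}{Y}\right)\right) + 1711 = \left(3199 + \left(- \frac{258}{333} + \frac{1394}{-1647}\right)\right) + 1711 = \left(3199 + \left(\left(-258\right) \frac{1}{333} + 1394 \left(- \frac{1}{1647}\right)\right)\right) + 1711 = \left(3199 - \frac{98792}{60939}\right) + 1711 = \frac{194845069}{60939} + 1711 = \frac{299111698}{60939}$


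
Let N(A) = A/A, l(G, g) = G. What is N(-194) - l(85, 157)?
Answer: -84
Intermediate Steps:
N(A) = 1
N(-194) - l(85, 157) = 1 - 1*85 = 1 - 85 = -84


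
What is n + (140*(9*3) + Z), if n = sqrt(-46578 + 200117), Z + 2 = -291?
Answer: 3487 + sqrt(153539) ≈ 3878.8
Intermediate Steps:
Z = -293 (Z = -2 - 291 = -293)
n = sqrt(153539) ≈ 391.84
n + (140*(9*3) + Z) = sqrt(153539) + (140*(9*3) - 293) = sqrt(153539) + (140*27 - 293) = sqrt(153539) + (3780 - 293) = sqrt(153539) + 3487 = 3487 + sqrt(153539)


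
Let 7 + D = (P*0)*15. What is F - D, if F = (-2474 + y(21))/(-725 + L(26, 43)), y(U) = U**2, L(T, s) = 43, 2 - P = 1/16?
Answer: 6807/682 ≈ 9.9809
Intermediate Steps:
P = 31/16 (P = 2 - 1/16 = 31/16 ≈ 1.9375)
D = -7 (D = -7 + ((31/16)*0)*15 = -7 + 0*15 = -7 + 0 = -7)
F = 2033/682 (F = (-2474 + 21**2)/(-725 + 43) = (-2474 + 441)/(-682) = -2033*(-1/682) = 2033/682 ≈ 2.9809)
F - D = 2033/682 - 1*(-7) = 2033/682 + 7 = 6807/682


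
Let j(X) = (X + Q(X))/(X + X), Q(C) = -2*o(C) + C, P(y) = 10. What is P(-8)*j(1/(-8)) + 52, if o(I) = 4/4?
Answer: 142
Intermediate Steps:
o(I) = 1 (o(I) = 4*(¼) = 1)
Q(C) = -2 + C (Q(C) = -2*1 + C = -2 + C)
j(X) = (-2 + 2*X)/(2*X) (j(X) = (X + (-2 + X))/(X + X) = (-2 + 2*X)/((2*X)) = (-2 + 2*X)*(1/(2*X)) = (-2 + 2*X)/(2*X))
P(-8)*j(1/(-8)) + 52 = 10*((-1 + 1/(-8))/(1/(-8))) + 52 = 10*((-1 - ⅛)/(-⅛)) + 52 = 10*(-8*(-9/8)) + 52 = 10*9 + 52 = 90 + 52 = 142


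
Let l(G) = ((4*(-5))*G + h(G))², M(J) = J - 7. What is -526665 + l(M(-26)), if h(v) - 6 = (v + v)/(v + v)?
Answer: -81776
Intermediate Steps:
h(v) = 7 (h(v) = 6 + (v + v)/(v + v) = 6 + (2*v)/((2*v)) = 6 + (2*v)*(1/(2*v)) = 6 + 1 = 7)
M(J) = -7 + J
l(G) = (7 - 20*G)² (l(G) = ((4*(-5))*G + 7)² = (-20*G + 7)² = (7 - 20*G)²)
-526665 + l(M(-26)) = -526665 + (-7 + 20*(-7 - 26))² = -526665 + (-7 + 20*(-33))² = -526665 + (-7 - 660)² = -526665 + (-667)² = -526665 + 444889 = -81776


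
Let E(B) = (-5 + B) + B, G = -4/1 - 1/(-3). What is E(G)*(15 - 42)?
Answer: 333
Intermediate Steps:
G = -11/3 (G = -4*1 - 1*(-⅓) = -4 + ⅓ = -11/3 ≈ -3.6667)
E(B) = -5 + 2*B
E(G)*(15 - 42) = (-5 + 2*(-11/3))*(15 - 42) = (-5 - 22/3)*(-27) = -37/3*(-27) = 333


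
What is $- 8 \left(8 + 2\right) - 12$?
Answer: $-92$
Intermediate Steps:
$- 8 \left(8 + 2\right) - 12 = \left(-8\right) 10 - 12 = -80 - 12 = -92$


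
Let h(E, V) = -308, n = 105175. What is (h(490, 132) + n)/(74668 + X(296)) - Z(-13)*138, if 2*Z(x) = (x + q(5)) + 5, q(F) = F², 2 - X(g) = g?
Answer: -87135835/74374 ≈ -1171.6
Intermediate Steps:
X(g) = 2 - g
Z(x) = 15 + x/2 (Z(x) = ((x + 5²) + 5)/2 = ((x + 25) + 5)/2 = ((25 + x) + 5)/2 = (30 + x)/2 = 15 + x/2)
(h(490, 132) + n)/(74668 + X(296)) - Z(-13)*138 = (-308 + 105175)/(74668 + (2 - 1*296)) - (15 + (½)*(-13))*138 = 104867/(74668 + (2 - 296)) - (15 - 13/2)*138 = 104867/(74668 - 294) - 17*138/2 = 104867/74374 - 1*1173 = 104867*(1/74374) - 1173 = 104867/74374 - 1173 = -87135835/74374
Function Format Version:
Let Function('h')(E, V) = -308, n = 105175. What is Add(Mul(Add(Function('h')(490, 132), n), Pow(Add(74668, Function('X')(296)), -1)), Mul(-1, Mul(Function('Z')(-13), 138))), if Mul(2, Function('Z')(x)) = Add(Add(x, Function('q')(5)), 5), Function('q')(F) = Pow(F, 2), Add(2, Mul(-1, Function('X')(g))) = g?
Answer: Rational(-87135835, 74374) ≈ -1171.6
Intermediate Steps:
Function('X')(g) = Add(2, Mul(-1, g))
Function('Z')(x) = Add(15, Mul(Rational(1, 2), x)) (Function('Z')(x) = Mul(Rational(1, 2), Add(Add(x, Pow(5, 2)), 5)) = Mul(Rational(1, 2), Add(Add(x, 25), 5)) = Mul(Rational(1, 2), Add(Add(25, x), 5)) = Mul(Rational(1, 2), Add(30, x)) = Add(15, Mul(Rational(1, 2), x)))
Add(Mul(Add(Function('h')(490, 132), n), Pow(Add(74668, Function('X')(296)), -1)), Mul(-1, Mul(Function('Z')(-13), 138))) = Add(Mul(Add(-308, 105175), Pow(Add(74668, Add(2, Mul(-1, 296))), -1)), Mul(-1, Mul(Add(15, Mul(Rational(1, 2), -13)), 138))) = Add(Mul(104867, Pow(Add(74668, Add(2, -296)), -1)), Mul(-1, Mul(Add(15, Rational(-13, 2)), 138))) = Add(Mul(104867, Pow(Add(74668, -294), -1)), Mul(-1, Mul(Rational(17, 2), 138))) = Add(Mul(104867, Pow(74374, -1)), Mul(-1, 1173)) = Add(Mul(104867, Rational(1, 74374)), -1173) = Add(Rational(104867, 74374), -1173) = Rational(-87135835, 74374)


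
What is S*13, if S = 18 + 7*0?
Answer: 234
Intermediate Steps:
S = 18 (S = 18 + 0 = 18)
S*13 = 18*13 = 234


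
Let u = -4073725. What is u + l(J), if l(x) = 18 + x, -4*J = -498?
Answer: -8147165/2 ≈ -4.0736e+6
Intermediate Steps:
J = 249/2 (J = -¼*(-498) = 249/2 ≈ 124.50)
u + l(J) = -4073725 + (18 + 249/2) = -4073725 + 285/2 = -8147165/2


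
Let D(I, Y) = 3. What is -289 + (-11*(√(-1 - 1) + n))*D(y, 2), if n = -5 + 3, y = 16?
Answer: -223 - 33*I*√2 ≈ -223.0 - 46.669*I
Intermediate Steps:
n = -2
-289 + (-11*(√(-1 - 1) + n))*D(y, 2) = -289 - 11*(√(-1 - 1) - 2)*3 = -289 - 11*(√(-2) - 2)*3 = -289 - 11*(I*√2 - 2)*3 = -289 - 11*(-2 + I*√2)*3 = -289 + (22 - 11*I*√2)*3 = -289 + (66 - 33*I*√2) = -223 - 33*I*√2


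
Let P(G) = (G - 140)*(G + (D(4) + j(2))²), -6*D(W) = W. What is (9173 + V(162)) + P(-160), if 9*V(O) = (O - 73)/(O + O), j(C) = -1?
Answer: 164286557/2916 ≈ 56340.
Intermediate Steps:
D(W) = -W/6
P(G) = (-140 + G)*(25/9 + G) (P(G) = (G - 140)*(G + (-⅙*4 - 1)²) = (-140 + G)*(G + (-⅔ - 1)²) = (-140 + G)*(G + (-5/3)²) = (-140 + G)*(G + 25/9) = (-140 + G)*(25/9 + G))
V(O) = (-73 + O)/(18*O) (V(O) = ((O - 73)/(O + O))/9 = ((-73 + O)/((2*O)))/9 = ((-73 + O)*(1/(2*O)))/9 = ((-73 + O)/(2*O))/9 = (-73 + O)/(18*O))
(9173 + V(162)) + P(-160) = (9173 + (1/18)*(-73 + 162)/162) + (-3500/9 + (-160)² - 1235/9*(-160)) = (9173 + (1/18)*(1/162)*89) + (-3500/9 + 25600 + 197600/9) = (9173 + 89/2916) + 141500/3 = 26748557/2916 + 141500/3 = 164286557/2916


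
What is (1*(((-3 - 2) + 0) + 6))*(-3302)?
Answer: -3302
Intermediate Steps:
(1*(((-3 - 2) + 0) + 6))*(-3302) = (1*((-5 + 0) + 6))*(-3302) = (1*(-5 + 6))*(-3302) = (1*1)*(-3302) = 1*(-3302) = -3302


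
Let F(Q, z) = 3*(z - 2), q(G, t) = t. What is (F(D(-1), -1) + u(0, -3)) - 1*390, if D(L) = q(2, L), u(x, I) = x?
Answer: -399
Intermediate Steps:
D(L) = L
F(Q, z) = -6 + 3*z (F(Q, z) = 3*(-2 + z) = -6 + 3*z)
(F(D(-1), -1) + u(0, -3)) - 1*390 = ((-6 + 3*(-1)) + 0) - 1*390 = ((-6 - 3) + 0) - 390 = (-9 + 0) - 390 = -9 - 390 = -399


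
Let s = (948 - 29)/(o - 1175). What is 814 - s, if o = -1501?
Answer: 2179183/2676 ≈ 814.34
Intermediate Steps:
s = -919/2676 (s = (948 - 29)/(-1501 - 1175) = 919/(-2676) = 919*(-1/2676) = -919/2676 ≈ -0.34342)
814 - s = 814 - 1*(-919/2676) = 814 + 919/2676 = 2179183/2676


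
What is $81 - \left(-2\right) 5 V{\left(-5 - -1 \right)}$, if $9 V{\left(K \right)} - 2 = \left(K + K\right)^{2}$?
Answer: $\frac{463}{3} \approx 154.33$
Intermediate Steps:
$V{\left(K \right)} = \frac{2}{9} + \frac{4 K^{2}}{9}$ ($V{\left(K \right)} = \frac{2}{9} + \frac{\left(K + K\right)^{2}}{9} = \frac{2}{9} + \frac{\left(2 K\right)^{2}}{9} = \frac{2}{9} + \frac{4 K^{2}}{9}$)
$81 - \left(-2\right) 5 V{\left(-5 - -1 \right)} = 81 - \left(-2\right) 5 \left(\frac{2}{9} + \frac{4 \left(-5 - -1\right)^{2}}{9}\right) = 81 - - 10 \left(\frac{2}{9} + \frac{4 \left(-5 + 1\right)^{2}}{9}\right) = 81 - - 10 \left(\frac{2}{9} + \frac{4 \left(-4\right)^{2}}{9}\right) = 81 - - 10 \left(\frac{2}{9} + \frac{4}{9} \cdot 16\right) = 81 - - 10 \left(\frac{2}{9} + \frac{64}{9}\right) = 81 - \left(-10\right) \frac{22}{3} = 81 - - \frac{220}{3} = 81 + \frac{220}{3} = \frac{463}{3}$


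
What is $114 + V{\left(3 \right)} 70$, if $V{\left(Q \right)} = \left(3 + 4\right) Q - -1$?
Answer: $1654$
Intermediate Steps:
$V{\left(Q \right)} = 1 + 7 Q$ ($V{\left(Q \right)} = 7 Q + 1 = 1 + 7 Q$)
$114 + V{\left(3 \right)} 70 = 114 + \left(1 + 7 \cdot 3\right) 70 = 114 + \left(1 + 21\right) 70 = 114 + 22 \cdot 70 = 114 + 1540 = 1654$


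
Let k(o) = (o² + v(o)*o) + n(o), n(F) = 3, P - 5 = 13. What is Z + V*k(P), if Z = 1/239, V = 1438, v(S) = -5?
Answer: 81452635/239 ≈ 3.4081e+5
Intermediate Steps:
P = 18 (P = 5 + 13 = 18)
Z = 1/239 ≈ 0.0041841
k(o) = 3 + o² - 5*o (k(o) = (o² - 5*o) + 3 = 3 + o² - 5*o)
Z + V*k(P) = 1/239 + 1438*(3 + 18² - 5*18) = 1/239 + 1438*(3 + 324 - 90) = 1/239 + 1438*237 = 1/239 + 340806 = 81452635/239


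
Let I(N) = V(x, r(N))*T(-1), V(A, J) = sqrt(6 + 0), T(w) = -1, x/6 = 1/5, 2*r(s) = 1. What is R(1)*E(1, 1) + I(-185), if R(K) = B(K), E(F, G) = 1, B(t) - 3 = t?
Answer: 4 - sqrt(6) ≈ 1.5505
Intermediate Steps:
B(t) = 3 + t
r(s) = 1/2 (r(s) = (1/2)*1 = 1/2)
x = 6/5 (x = 6*(1/5) = 6/5 ≈ 1.2000)
V(A, J) = sqrt(6)
R(K) = 3 + K
I(N) = -sqrt(6) (I(N) = sqrt(6)*(-1) = -sqrt(6))
R(1)*E(1, 1) + I(-185) = (3 + 1)*1 - sqrt(6) = 4*1 - sqrt(6) = 4 - sqrt(6)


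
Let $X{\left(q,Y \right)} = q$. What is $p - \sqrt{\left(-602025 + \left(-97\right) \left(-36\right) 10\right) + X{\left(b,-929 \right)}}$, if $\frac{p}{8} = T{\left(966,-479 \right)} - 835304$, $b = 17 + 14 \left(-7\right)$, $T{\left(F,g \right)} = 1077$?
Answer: $-6673816 - i \sqrt{567186} \approx -6.6738 \cdot 10^{6} - 753.12 i$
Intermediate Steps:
$b = -81$ ($b = 17 - 98 = -81$)
$p = -6673816$ ($p = 8 \left(1077 - 835304\right) = 8 \left(-834227\right) = -6673816$)
$p - \sqrt{\left(-602025 + \left(-97\right) \left(-36\right) 10\right) + X{\left(b,-929 \right)}} = -6673816 - \sqrt{\left(-602025 + \left(-97\right) \left(-36\right) 10\right) - 81} = -6673816 - \sqrt{\left(-602025 + 3492 \cdot 10\right) - 81} = -6673816 - \sqrt{\left(-602025 + 34920\right) - 81} = -6673816 - \sqrt{-567105 - 81} = -6673816 - \sqrt{-567186} = -6673816 - i \sqrt{567186}$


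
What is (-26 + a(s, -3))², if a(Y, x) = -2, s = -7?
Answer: 784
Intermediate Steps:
(-26 + a(s, -3))² = (-26 - 2)² = (-28)² = 784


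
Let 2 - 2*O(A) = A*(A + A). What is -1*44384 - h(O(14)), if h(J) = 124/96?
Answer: -1065247/24 ≈ -44385.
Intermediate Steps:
O(A) = 1 - A**2 (O(A) = 1 - A*(A + A)/2 = 1 - A*2*A/2 = 1 - A**2)
h(J) = 31/24 (h(J) = 124*(1/96) = 31/24)
-1*44384 - h(O(14)) = -1*44384 - 1*31/24 = -44384 - 31/24 = -1065247/24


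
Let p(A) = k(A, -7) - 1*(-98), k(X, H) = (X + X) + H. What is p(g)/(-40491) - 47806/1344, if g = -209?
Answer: -107515181/3023328 ≈ -35.562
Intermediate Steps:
k(X, H) = H + 2*X (k(X, H) = 2*X + H = H + 2*X)
p(A) = 91 + 2*A (p(A) = (-7 + 2*A) - 1*(-98) = (-7 + 2*A) + 98 = 91 + 2*A)
p(g)/(-40491) - 47806/1344 = (91 + 2*(-209))/(-40491) - 47806/1344 = (91 - 418)*(-1/40491) - 47806*1/1344 = -327*(-1/40491) - 23903/672 = 109/13497 - 23903/672 = -107515181/3023328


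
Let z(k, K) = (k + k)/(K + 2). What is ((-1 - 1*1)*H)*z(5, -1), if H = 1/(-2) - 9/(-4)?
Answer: -35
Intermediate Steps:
H = 7/4 (H = 1*(-1/2) - 9*(-1/4) = -1/2 + 9/4 = 7/4 ≈ 1.7500)
z(k, K) = 2*k/(2 + K) (z(k, K) = (2*k)/(2 + K) = 2*k/(2 + K))
((-1 - 1*1)*H)*z(5, -1) = ((-1 - 1*1)*(7/4))*(2*5/(2 - 1)) = ((-1 - 1)*(7/4))*(2*5/1) = (-2*7/4)*(2*5*1) = -7/2*10 = -35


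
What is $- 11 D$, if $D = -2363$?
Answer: $25993$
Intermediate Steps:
$- 11 D = \left(-11\right) \left(-2363\right) = 25993$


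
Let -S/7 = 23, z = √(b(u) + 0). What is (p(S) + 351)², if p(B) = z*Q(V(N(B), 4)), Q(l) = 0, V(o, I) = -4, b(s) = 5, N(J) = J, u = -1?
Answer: 123201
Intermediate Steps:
z = √5 (z = √(5 + 0) = √5 ≈ 2.2361)
S = -161 (S = -7*23 = -161)
p(B) = 0 (p(B) = √5*0 = 0)
(p(S) + 351)² = (0 + 351)² = 351² = 123201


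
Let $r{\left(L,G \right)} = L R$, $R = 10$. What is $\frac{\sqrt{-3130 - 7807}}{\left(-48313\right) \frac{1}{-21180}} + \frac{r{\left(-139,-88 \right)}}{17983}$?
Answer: $- \frac{1390}{17983} + \frac{21180 i \sqrt{10937}}{48313} \approx -0.077295 + 45.847 i$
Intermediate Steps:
$r{\left(L,G \right)} = 10 L$ ($r{\left(L,G \right)} = L 10 = 10 L$)
$\frac{\sqrt{-3130 - 7807}}{\left(-48313\right) \frac{1}{-21180}} + \frac{r{\left(-139,-88 \right)}}{17983} = \frac{\sqrt{-3130 - 7807}}{\left(-48313\right) \frac{1}{-21180}} + \frac{10 \left(-139\right)}{17983} = \frac{\sqrt{-10937}}{\left(-48313\right) \left(- \frac{1}{21180}\right)} - \frac{1390}{17983} = \frac{i \sqrt{10937}}{\frac{48313}{21180}} - \frac{1390}{17983} = i \sqrt{10937} \cdot \frac{21180}{48313} - \frac{1390}{17983} = \frac{21180 i \sqrt{10937}}{48313} - \frac{1390}{17983} = - \frac{1390}{17983} + \frac{21180 i \sqrt{10937}}{48313}$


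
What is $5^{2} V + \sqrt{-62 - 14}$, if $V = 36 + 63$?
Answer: $2475 + 2 i \sqrt{19} \approx 2475.0 + 8.7178 i$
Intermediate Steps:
$V = 99$
$5^{2} V + \sqrt{-62 - 14} = 5^{2} \cdot 99 + \sqrt{-62 - 14} = 25 \cdot 99 + \sqrt{-76} = 2475 + 2 i \sqrt{19}$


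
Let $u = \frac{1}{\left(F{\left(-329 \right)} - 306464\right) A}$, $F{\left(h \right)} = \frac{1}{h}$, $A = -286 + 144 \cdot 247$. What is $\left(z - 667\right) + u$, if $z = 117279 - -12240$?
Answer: $\frac{458373738298729119}{3557366112274} \approx 1.2885 \cdot 10^{5}$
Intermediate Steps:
$A = 35282$ ($A = -286 + 35568 = 35282$)
$z = 129519$ ($z = 117279 + 12240 = 129519$)
$u = - \frac{329}{3557366112274}$ ($u = \frac{1}{\left(\frac{1}{-329} - 306464\right) 35282} = \frac{1}{- \frac{1}{329} - 306464} \cdot \frac{1}{35282} = \frac{1}{- \frac{100826657}{329}} \cdot \frac{1}{35282} = \left(- \frac{329}{100826657}\right) \frac{1}{35282} = - \frac{329}{3557366112274} \approx -9.2484 \cdot 10^{-11}$)
$\left(z - 667\right) + u = \left(129519 - 667\right) - \frac{329}{3557366112274} = 128852 - \frac{329}{3557366112274} = \frac{458373738298729119}{3557366112274}$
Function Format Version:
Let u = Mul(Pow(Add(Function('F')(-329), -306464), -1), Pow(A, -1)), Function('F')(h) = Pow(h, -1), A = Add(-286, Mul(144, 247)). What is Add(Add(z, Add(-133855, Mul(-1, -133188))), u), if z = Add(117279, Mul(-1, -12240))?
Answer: Rational(458373738298729119, 3557366112274) ≈ 1.2885e+5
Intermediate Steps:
A = 35282 (A = Add(-286, 35568) = 35282)
z = 129519 (z = Add(117279, 12240) = 129519)
u = Rational(-329, 3557366112274) (u = Mul(Pow(Add(Pow(-329, -1), -306464), -1), Pow(35282, -1)) = Mul(Pow(Add(Rational(-1, 329), -306464), -1), Rational(1, 35282)) = Mul(Pow(Rational(-100826657, 329), -1), Rational(1, 35282)) = Mul(Rational(-329, 100826657), Rational(1, 35282)) = Rational(-329, 3557366112274) ≈ -9.2484e-11)
Add(Add(z, Add(-133855, Mul(-1, -133188))), u) = Add(Add(129519, Add(-133855, Mul(-1, -133188))), Rational(-329, 3557366112274)) = Add(Add(129519, Add(-133855, 133188)), Rational(-329, 3557366112274)) = Add(Add(129519, -667), Rational(-329, 3557366112274)) = Add(128852, Rational(-329, 3557366112274)) = Rational(458373738298729119, 3557366112274)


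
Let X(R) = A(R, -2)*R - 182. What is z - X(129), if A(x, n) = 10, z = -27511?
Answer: -28619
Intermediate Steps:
X(R) = -182 + 10*R (X(R) = 10*R - 182 = -182 + 10*R)
z - X(129) = -27511 - (-182 + 10*129) = -27511 - (-182 + 1290) = -27511 - 1*1108 = -27511 - 1108 = -28619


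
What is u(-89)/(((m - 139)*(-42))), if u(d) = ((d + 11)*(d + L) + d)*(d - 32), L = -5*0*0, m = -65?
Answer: -118459/1224 ≈ -96.780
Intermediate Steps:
L = 0 (L = 0*0 = 0)
u(d) = (-32 + d)*(d + d*(11 + d)) (u(d) = ((d + 11)*(d + 0) + d)*(d - 32) = ((11 + d)*d + d)*(-32 + d) = (d*(11 + d) + d)*(-32 + d) = (d + d*(11 + d))*(-32 + d) = (-32 + d)*(d + d*(11 + d)))
u(-89)/(((m - 139)*(-42))) = (-89*(-384 + (-89)² - 20*(-89)))/(((-65 - 139)*(-42))) = (-89*(-384 + 7921 + 1780))/((-204*(-42))) = -89*9317/8568 = -829213*1/8568 = -118459/1224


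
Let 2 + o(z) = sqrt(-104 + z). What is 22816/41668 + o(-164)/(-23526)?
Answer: 67106569/122535171 - I*sqrt(67)/11763 ≈ 0.54765 - 0.00069586*I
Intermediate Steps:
o(z) = -2 + sqrt(-104 + z)
22816/41668 + o(-164)/(-23526) = 22816/41668 + (-2 + sqrt(-104 - 164))/(-23526) = 22816*(1/41668) + (-2 + sqrt(-268))*(-1/23526) = 5704/10417 + (-2 + 2*I*sqrt(67))*(-1/23526) = 5704/10417 + (1/11763 - I*sqrt(67)/11763) = 67106569/122535171 - I*sqrt(67)/11763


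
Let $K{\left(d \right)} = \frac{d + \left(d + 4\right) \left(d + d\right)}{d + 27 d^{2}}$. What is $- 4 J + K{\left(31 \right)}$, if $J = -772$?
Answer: $\frac{2587815}{838} \approx 3088.1$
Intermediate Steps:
$K{\left(d \right)} = \frac{d + 2 d \left(4 + d\right)}{d + 27 d^{2}}$ ($K{\left(d \right)} = \frac{d + \left(4 + d\right) 2 d}{d + 27 d^{2}} = \frac{d + 2 d \left(4 + d\right)}{d + 27 d^{2}}$)
$- 4 J + K{\left(31 \right)} = \left(-4\right) \left(-772\right) + \frac{9 + 2 \cdot 31}{1 + 27 \cdot 31} = 3088 + \frac{9 + 62}{1 + 837} = 3088 + \frac{1}{838} \cdot 71 = 3088 + \frac{71}{838} = \frac{2587815}{838}$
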